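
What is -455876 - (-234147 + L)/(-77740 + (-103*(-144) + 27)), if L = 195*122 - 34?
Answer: -28666149147/62881 ≈ -4.5588e+5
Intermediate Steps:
L = 23756 (L = 23790 - 34 = 23756)
-455876 - (-234147 + L)/(-77740 + (-103*(-144) + 27)) = -455876 - (-234147 + 23756)/(-77740 + (-103*(-144) + 27)) = -455876 - (-210391)/(-77740 + (14832 + 27)) = -455876 - (-210391)/(-77740 + 14859) = -455876 - (-210391)/(-62881) = -455876 - (-210391)*(-1)/62881 = -455876 - 1*210391/62881 = -455876 - 210391/62881 = -28666149147/62881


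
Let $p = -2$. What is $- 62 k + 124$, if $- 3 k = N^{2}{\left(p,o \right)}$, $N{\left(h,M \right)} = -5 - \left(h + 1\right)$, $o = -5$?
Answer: $\frac{1364}{3} \approx 454.67$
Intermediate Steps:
$N{\left(h,M \right)} = -6 - h$ ($N{\left(h,M \right)} = -5 - \left(1 + h\right) = -6 - h$)
$k = - \frac{16}{3}$ ($k = - \frac{\left(-6 - -2\right)^{2}}{3} = - \frac{\left(-6 + 2\right)^{2}}{3} = - \frac{\left(-4\right)^{2}}{3} = \left(- \frac{1}{3}\right) 16 = - \frac{16}{3} \approx -5.3333$)
$- 62 k + 124 = \left(-62\right) \left(- \frac{16}{3}\right) + 124 = \frac{992}{3} + 124 = \frac{1364}{3}$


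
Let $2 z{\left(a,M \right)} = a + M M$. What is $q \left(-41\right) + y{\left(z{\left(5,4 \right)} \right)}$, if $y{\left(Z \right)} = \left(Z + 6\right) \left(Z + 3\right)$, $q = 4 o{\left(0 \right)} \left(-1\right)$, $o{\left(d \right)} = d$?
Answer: $\frac{891}{4} \approx 222.75$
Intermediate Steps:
$z{\left(a,M \right)} = \frac{a}{2} + \frac{M^{2}}{2}$ ($z{\left(a,M \right)} = \frac{a + M M}{2} = \frac{a + M^{2}}{2} = \frac{a}{2} + \frac{M^{2}}{2}$)
$q = 0$ ($q = 4 \cdot 0 \left(-1\right) = 0 \left(-1\right) = 0$)
$y{\left(Z \right)} = \left(3 + Z\right) \left(6 + Z\right)$ ($y{\left(Z \right)} = \left(6 + Z\right) \left(3 + Z\right) = \left(3 + Z\right) \left(6 + Z\right)$)
$q \left(-41\right) + y{\left(z{\left(5,4 \right)} \right)} = 0 \left(-41\right) + \left(18 + \left(\frac{1}{2} \cdot 5 + \frac{4^{2}}{2}\right)^{2} + 9 \left(\frac{1}{2} \cdot 5 + \frac{4^{2}}{2}\right)\right) = 0 + \left(18 + \left(\frac{5}{2} + \frac{1}{2} \cdot 16\right)^{2} + 9 \left(\frac{5}{2} + \frac{1}{2} \cdot 16\right)\right) = 0 + \left(18 + \left(\frac{5}{2} + 8\right)^{2} + 9 \left(\frac{5}{2} + 8\right)\right) = 0 + \left(18 + \left(\frac{21}{2}\right)^{2} + 9 \cdot \frac{21}{2}\right) = 0 + \left(18 + \frac{441}{4} + \frac{189}{2}\right) = 0 + \frac{891}{4} = \frac{891}{4}$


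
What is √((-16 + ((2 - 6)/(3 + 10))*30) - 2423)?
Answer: 103*I*√39/13 ≈ 49.48*I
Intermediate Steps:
√((-16 + ((2 - 6)/(3 + 10))*30) - 2423) = √((-16 - 4/13*30) - 2423) = √((-16 - 120/13) - 2423) = √(-328/13 - 2423) = √(-31827/13) = 103*I*√39/13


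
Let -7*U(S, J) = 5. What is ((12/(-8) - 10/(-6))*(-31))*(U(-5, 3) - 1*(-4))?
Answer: -713/42 ≈ -16.976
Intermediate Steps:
U(S, J) = -5/7 (U(S, J) = -1/7*5 = -5/7)
((12/(-8) - 10/(-6))*(-31))*(U(-5, 3) - 1*(-4)) = ((12/(-8) - 10/(-6))*(-31))*(-5/7 - 1*(-4)) = ((12*(-1/8) - 10*(-1/6))*(-31))*(-5/7 + 4) = ((-3/2 + 5/3)*(-31))*(23/7) = ((1/6)*(-31))*(23/7) = -31/6*23/7 = -713/42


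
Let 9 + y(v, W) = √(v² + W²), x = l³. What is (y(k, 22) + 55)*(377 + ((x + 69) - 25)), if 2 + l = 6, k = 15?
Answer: 22310 + 485*√709 ≈ 35224.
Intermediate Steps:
l = 4 (l = -2 + 6 = 4)
x = 64 (x = 4³ = 64)
y(v, W) = -9 + √(W² + v²) (y(v, W) = -9 + √(v² + W²) = -9 + √(W² + v²))
(y(k, 22) + 55)*(377 + ((x + 69) - 25)) = ((-9 + √(22² + 15²)) + 55)*(377 + ((64 + 69) - 25)) = ((-9 + √(484 + 225)) + 55)*(377 + (133 - 25)) = ((-9 + √709) + 55)*(377 + 108) = (46 + √709)*485 = 22310 + 485*√709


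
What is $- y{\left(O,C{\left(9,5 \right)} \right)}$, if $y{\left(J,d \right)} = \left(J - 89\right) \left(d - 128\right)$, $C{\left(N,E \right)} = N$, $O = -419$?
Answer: $-60452$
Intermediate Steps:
$y{\left(J,d \right)} = \left(-128 + d\right) \left(-89 + J\right)$ ($y{\left(J,d \right)} = \left(-89 + J\right) \left(-128 + d\right) = \left(-128 + d\right) \left(-89 + J\right)$)
$- y{\left(O,C{\left(9,5 \right)} \right)} = - (11392 - -53632 - 801 - 3771) = - (11392 + 53632 - 801 - 3771) = \left(-1\right) 60452 = -60452$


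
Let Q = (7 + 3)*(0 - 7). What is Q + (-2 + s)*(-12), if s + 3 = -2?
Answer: 14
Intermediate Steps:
s = -5 (s = -3 - 2 = -5)
Q = -70 (Q = 10*(-7) = -70)
Q + (-2 + s)*(-12) = -70 + (-2 - 5)*(-12) = -70 - 7*(-12) = -70 + 84 = 14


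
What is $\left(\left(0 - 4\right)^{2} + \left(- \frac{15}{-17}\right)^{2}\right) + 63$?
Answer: $\frac{23056}{289} \approx 79.779$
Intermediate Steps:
$\left(\left(0 - 4\right)^{2} + \left(- \frac{15}{-17}\right)^{2}\right) + 63 = \left(\left(-4\right)^{2} + \left(\left(-15\right) \left(- \frac{1}{17}\right)\right)^{2}\right) + 63 = \left(16 + \left(\frac{15}{17}\right)^{2}\right) + 63 = \left(16 + \frac{225}{289}\right) + 63 = \frac{4849}{289} + 63 = \frac{23056}{289}$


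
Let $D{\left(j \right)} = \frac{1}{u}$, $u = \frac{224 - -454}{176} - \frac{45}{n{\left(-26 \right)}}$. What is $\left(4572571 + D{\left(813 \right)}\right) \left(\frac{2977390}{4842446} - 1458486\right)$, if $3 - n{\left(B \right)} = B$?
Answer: $- \frac{94800243245349010774919}{14215000233} \approx -6.669 \cdot 10^{12}$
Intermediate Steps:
$n{\left(B \right)} = 3 - B$
$u = \frac{5871}{2552}$ ($u = \frac{224 - -454}{176} - \frac{45}{3 - -26} = \left(224 + 454\right) \frac{1}{176} - \frac{45}{3 + 26} = 678 \cdot \frac{1}{176} - \frac{45}{29} = \frac{339}{88} - \frac{45}{29} = \frac{5871}{2552} \approx 2.3005$)
$D{\left(j \right)} = \frac{2552}{5871}$ ($D{\left(j \right)} = \frac{1}{\frac{5871}{2552}} = \frac{2552}{5871}$)
$\left(4572571 + D{\left(813 \right)}\right) \left(\frac{2977390}{4842446} - 1458486\right) = \left(4572571 + \frac{2552}{5871}\right) \left(\frac{2977390}{4842446} - 1458486\right) = \frac{26845566893 \left(2977390 \cdot \frac{1}{4842446} - 1458486\right)}{5871} = \frac{26845566893 \left(\frac{1488695}{2421223} - 1458486\right)}{5871} = \frac{26845566893}{5871} \left(- \frac{3531318359683}{2421223}\right) = - \frac{94800243245349010774919}{14215000233}$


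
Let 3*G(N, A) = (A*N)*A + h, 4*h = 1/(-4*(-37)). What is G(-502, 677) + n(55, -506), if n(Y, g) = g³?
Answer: -122098777717/592 ≈ -2.0625e+8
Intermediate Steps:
h = 1/592 (h = 1/(4*((-4*(-37)))) = (¼)/148 = (¼)*(1/148) = 1/592 ≈ 0.0016892)
G(N, A) = 1/1776 + N*A²/3 (G(N, A) = ((A*N)*A + 1/592)/3 = (N*A² + 1/592)/3 = (1/592 + N*A²)/3 = 1/1776 + N*A²/3)
G(-502, 677) + n(55, -506) = (1/1776 + (⅓)*(-502)*677²) + (-506)³ = (1/1776 + (⅓)*(-502)*458329) - 129554216 = (1/1776 - 230081158/3) - 129554216 = -45402681845/592 - 129554216 = -122098777717/592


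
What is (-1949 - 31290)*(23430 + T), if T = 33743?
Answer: -1900373347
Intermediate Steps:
(-1949 - 31290)*(23430 + T) = (-1949 - 31290)*(23430 + 33743) = -33239*57173 = -1900373347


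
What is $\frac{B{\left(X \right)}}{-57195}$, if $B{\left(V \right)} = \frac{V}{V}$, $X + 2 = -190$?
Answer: $- \frac{1}{57195} \approx -1.7484 \cdot 10^{-5}$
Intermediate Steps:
$X = -192$ ($X = -2 - 190 = -192$)
$B{\left(V \right)} = 1$
$\frac{B{\left(X \right)}}{-57195} = 1 \frac{1}{-57195} = 1 \left(- \frac{1}{57195}\right) = - \frac{1}{57195}$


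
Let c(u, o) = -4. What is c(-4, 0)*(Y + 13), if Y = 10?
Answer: -92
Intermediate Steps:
c(-4, 0)*(Y + 13) = -4*(10 + 13) = -4*23 = -92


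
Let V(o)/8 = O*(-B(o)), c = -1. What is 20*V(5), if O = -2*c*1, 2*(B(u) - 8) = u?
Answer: -3360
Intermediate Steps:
B(u) = 8 + u/2
O = 2 (O = -2*(-1)*1 = 2*1 = 2)
V(o) = -128 - 8*o (V(o) = 8*(2*(-(8 + o/2))) = 8*(2*(-8 - o/2)) = 8*(-16 - o) = -128 - 8*o)
20*V(5) = 20*(-128 - 8*5) = 20*(-128 - 40) = 20*(-168) = -3360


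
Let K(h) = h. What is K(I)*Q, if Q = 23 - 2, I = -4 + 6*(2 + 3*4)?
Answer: 1680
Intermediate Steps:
I = 80 (I = -4 + 6*(2 + 12) = -4 + 6*14 = -4 + 84 = 80)
Q = 21
K(I)*Q = 80*21 = 1680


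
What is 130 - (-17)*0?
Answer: 130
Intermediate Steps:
130 - (-17)*0 = 130 - 1*0 = 130 + 0 = 130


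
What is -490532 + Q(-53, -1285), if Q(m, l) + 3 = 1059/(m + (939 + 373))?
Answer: -617582506/1259 ≈ -4.9053e+5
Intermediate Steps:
Q(m, l) = -3 + 1059/(1312 + m) (Q(m, l) = -3 + 1059/(m + (939 + 373)) = -3 + 1059/(m + 1312) = -3 + 1059/(1312 + m))
-490532 + Q(-53, -1285) = -490532 + 3*(-959 - 1*(-53))/(1312 - 53) = -490532 + 3*(-959 + 53)/1259 = -490532 + 3*(1/1259)*(-906) = -490532 - 2718/1259 = -617582506/1259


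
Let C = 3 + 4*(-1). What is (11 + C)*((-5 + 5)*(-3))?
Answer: 0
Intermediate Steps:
C = -1 (C = 3 - 4 = -1)
(11 + C)*((-5 + 5)*(-3)) = (11 - 1)*((-5 + 5)*(-3)) = 10*(0*(-3)) = 10*0 = 0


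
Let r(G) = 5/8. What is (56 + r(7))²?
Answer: 205209/64 ≈ 3206.4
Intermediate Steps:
r(G) = 5/8 (r(G) = 5*(⅛) = 5/8)
(56 + r(7))² = (56 + 5/8)² = (453/8)² = 205209/64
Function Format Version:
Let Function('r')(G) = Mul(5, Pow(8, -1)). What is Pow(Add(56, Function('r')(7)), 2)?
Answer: Rational(205209, 64) ≈ 3206.4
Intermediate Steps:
Function('r')(G) = Rational(5, 8) (Function('r')(G) = Mul(5, Rational(1, 8)) = Rational(5, 8))
Pow(Add(56, Function('r')(7)), 2) = Pow(Add(56, Rational(5, 8)), 2) = Pow(Rational(453, 8), 2) = Rational(205209, 64)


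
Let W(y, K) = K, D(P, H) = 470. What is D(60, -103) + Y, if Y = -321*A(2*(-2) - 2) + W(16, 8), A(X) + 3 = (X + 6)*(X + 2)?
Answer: 1441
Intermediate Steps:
A(X) = -3 + (2 + X)*(6 + X) (A(X) = -3 + (X + 6)*(X + 2) = -3 + (6 + X)*(2 + X) = -3 + (2 + X)*(6 + X))
Y = 971 (Y = -321*(9 + (2*(-2) - 2)**2 + 8*(2*(-2) - 2)) + 8 = -321*(9 + (-4 - 2)**2 + 8*(-4 - 2)) + 8 = -321*(9 + (-6)**2 + 8*(-6)) + 8 = -321*(9 + 36 - 48) + 8 = -321*(-3) + 8 = 963 + 8 = 971)
D(60, -103) + Y = 470 + 971 = 1441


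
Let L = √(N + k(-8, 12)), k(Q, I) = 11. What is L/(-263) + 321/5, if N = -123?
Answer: 321/5 - 4*I*√7/263 ≈ 64.2 - 0.04024*I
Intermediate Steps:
L = 4*I*√7 (L = √(-123 + 11) = √(-112) = 4*I*√7 ≈ 10.583*I)
L/(-263) + 321/5 = (4*I*√7)/(-263) + 321/5 = (4*I*√7)*(-1/263) + 321*(⅕) = -4*I*√7/263 + 321/5 = 321/5 - 4*I*√7/263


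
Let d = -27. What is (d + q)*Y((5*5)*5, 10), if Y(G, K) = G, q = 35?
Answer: 1000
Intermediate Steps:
(d + q)*Y((5*5)*5, 10) = (-27 + 35)*((5*5)*5) = 8*(25*5) = 8*125 = 1000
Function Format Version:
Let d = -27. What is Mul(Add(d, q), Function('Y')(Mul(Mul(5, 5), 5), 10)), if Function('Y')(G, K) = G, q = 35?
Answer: 1000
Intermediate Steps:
Mul(Add(d, q), Function('Y')(Mul(Mul(5, 5), 5), 10)) = Mul(Add(-27, 35), Mul(Mul(5, 5), 5)) = Mul(8, Mul(25, 5)) = Mul(8, 125) = 1000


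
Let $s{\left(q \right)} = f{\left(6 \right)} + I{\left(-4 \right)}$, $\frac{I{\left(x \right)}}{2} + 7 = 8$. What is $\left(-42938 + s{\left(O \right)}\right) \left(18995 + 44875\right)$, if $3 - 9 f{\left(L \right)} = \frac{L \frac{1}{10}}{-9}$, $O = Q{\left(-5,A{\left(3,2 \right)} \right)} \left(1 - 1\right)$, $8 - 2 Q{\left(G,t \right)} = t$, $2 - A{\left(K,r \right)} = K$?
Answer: $- \frac{24680705012}{9} \approx -2.7423 \cdot 10^{9}$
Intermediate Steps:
$A{\left(K,r \right)} = 2 - K$
$Q{\left(G,t \right)} = 4 - \frac{t}{2}$
$I{\left(x \right)} = 2$ ($I{\left(x \right)} = -14 + 2 \cdot 8 = -14 + 16 = 2$)
$O = 0$ ($O = \left(4 - \frac{2 - 3}{2}\right) \left(1 - 1\right) = \left(4 - \frac{2 - 3}{2}\right) 0 = \left(4 - - \frac{1}{2}\right) 0 = \left(4 + \frac{1}{2}\right) 0 = \frac{9}{2} \cdot 0 = 0$)
$f{\left(L \right)} = \frac{1}{3} + \frac{L}{810}$ ($f{\left(L \right)} = \frac{1}{3} - \frac{\frac{L}{10} \frac{1}{-9}}{9} = \frac{1}{3} - \frac{L \frac{1}{10} \left(- \frac{1}{9}\right)}{9} = \frac{1}{3} - \frac{\frac{L}{10} \left(- \frac{1}{9}\right)}{9} = \frac{1}{3} - \frac{\left(- \frac{1}{90}\right) L}{9} = \frac{1}{3} + \frac{L}{810}$)
$s{\left(q \right)} = \frac{316}{135}$ ($s{\left(q \right)} = \left(\frac{1}{3} + \frac{1}{810} \cdot 6\right) + 2 = \left(\frac{1}{3} + \frac{1}{135}\right) + 2 = \frac{46}{135} + 2 = \frac{316}{135}$)
$\left(-42938 + s{\left(O \right)}\right) \left(18995 + 44875\right) = \left(-42938 + \frac{316}{135}\right) \left(18995 + 44875\right) = \left(- \frac{5796314}{135}\right) 63870 = - \frac{24680705012}{9}$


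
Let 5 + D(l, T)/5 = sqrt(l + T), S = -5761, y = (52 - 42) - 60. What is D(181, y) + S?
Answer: -5786 + 5*sqrt(131) ≈ -5728.8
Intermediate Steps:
y = -50 (y = 10 - 60 = -50)
D(l, T) = -25 + 5*sqrt(T + l) (D(l, T) = -25 + 5*sqrt(l + T) = -25 + 5*sqrt(T + l))
D(181, y) + S = (-25 + 5*sqrt(-50 + 181)) - 5761 = (-25 + 5*sqrt(131)) - 5761 = -5786 + 5*sqrt(131)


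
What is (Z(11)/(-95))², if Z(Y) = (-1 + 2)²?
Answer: 1/9025 ≈ 0.00011080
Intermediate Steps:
Z(Y) = 1 (Z(Y) = 1² = 1)
(Z(11)/(-95))² = (1/(-95))² = (1*(-1/95))² = (-1/95)² = 1/9025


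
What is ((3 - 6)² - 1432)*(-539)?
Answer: 766997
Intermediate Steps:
((3 - 6)² - 1432)*(-539) = ((-3)² - 1432)*(-539) = (9 - 1432)*(-539) = -1423*(-539) = 766997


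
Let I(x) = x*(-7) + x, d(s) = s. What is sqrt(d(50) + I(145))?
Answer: 2*I*sqrt(205) ≈ 28.636*I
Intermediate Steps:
I(x) = -6*x (I(x) = -7*x + x = -6*x)
sqrt(d(50) + I(145)) = sqrt(50 - 6*145) = sqrt(50 - 870) = sqrt(-820) = 2*I*sqrt(205)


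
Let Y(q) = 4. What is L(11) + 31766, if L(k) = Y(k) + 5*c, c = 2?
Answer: 31780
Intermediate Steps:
L(k) = 14 (L(k) = 4 + 5*2 = 4 + 10 = 14)
L(11) + 31766 = 14 + 31766 = 31780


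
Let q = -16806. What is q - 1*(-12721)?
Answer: -4085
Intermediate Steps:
q - 1*(-12721) = -16806 - 1*(-12721) = -16806 + 12721 = -4085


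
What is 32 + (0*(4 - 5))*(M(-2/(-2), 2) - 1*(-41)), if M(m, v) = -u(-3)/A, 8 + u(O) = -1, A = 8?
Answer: 32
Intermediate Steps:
u(O) = -9 (u(O) = -8 - 1 = -9)
M(m, v) = 9/8 (M(m, v) = -(-9)/8 = -1*(-9/8) = 9/8)
32 + (0*(4 - 5))*(M(-2/(-2), 2) - 1*(-41)) = 32 + (0*(4 - 5))*(9/8 - 1*(-41)) = 32 + (0*(-1))*(9/8 + 41) = 32 + 0*(337/8) = 32 + 0 = 32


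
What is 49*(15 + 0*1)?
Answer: 735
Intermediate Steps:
49*(15 + 0*1) = 49*(15 + 0) = 49*15 = 735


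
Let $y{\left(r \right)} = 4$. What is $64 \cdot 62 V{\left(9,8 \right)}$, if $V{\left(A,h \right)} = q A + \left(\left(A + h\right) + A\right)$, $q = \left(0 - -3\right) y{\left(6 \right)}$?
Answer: $531712$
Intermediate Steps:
$q = 12$ ($q = \left(0 - -3\right) 4 = \left(0 + 3\right) 4 = 3 \cdot 4 = 12$)
$V{\left(A,h \right)} = h + 14 A$ ($V{\left(A,h \right)} = 12 A + \left(\left(A + h\right) + A\right) = 12 A + \left(h + 2 A\right) = h + 14 A$)
$64 \cdot 62 V{\left(9,8 \right)} = 64 \cdot 62 \left(8 + 14 \cdot 9\right) = 3968 \left(8 + 126\right) = 3968 \cdot 134 = 531712$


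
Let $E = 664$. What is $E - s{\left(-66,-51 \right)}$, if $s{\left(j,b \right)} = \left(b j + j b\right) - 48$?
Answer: $-6020$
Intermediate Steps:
$s{\left(j,b \right)} = -48 + 2 b j$ ($s{\left(j,b \right)} = \left(b j + b j\right) - 48 = 2 b j - 48 = -48 + 2 b j$)
$E - s{\left(-66,-51 \right)} = 664 - \left(-48 + 2 \left(-51\right) \left(-66\right)\right) = 664 - \left(-48 + 6732\right) = 664 - 6684 = -6020$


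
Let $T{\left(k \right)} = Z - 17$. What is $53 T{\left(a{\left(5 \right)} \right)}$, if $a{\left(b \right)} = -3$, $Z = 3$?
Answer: $-742$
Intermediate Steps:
$T{\left(k \right)} = -14$ ($T{\left(k \right)} = 3 - 17 = -14$)
$53 T{\left(a{\left(5 \right)} \right)} = 53 \left(-14\right) = -742$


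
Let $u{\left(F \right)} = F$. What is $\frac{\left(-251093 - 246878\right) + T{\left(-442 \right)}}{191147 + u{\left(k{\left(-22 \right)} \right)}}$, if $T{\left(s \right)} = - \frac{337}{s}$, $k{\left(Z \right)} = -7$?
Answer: $- \frac{44020569}{16896776} \approx -2.6053$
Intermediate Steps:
$\frac{\left(-251093 - 246878\right) + T{\left(-442 \right)}}{191147 + u{\left(k{\left(-22 \right)} \right)}} = \frac{\left(-251093 - 246878\right) - \frac{337}{-442}}{191147 - 7} = \frac{-497971 - - \frac{337}{442}}{191140} = \left(-497971 + \frac{337}{442}\right) \frac{1}{191140} = \left(- \frac{220102845}{442}\right) \frac{1}{191140} = - \frac{44020569}{16896776}$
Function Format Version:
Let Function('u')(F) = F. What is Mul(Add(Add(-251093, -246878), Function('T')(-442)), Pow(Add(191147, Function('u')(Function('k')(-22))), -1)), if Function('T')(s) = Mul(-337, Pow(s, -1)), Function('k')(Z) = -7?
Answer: Rational(-44020569, 16896776) ≈ -2.6053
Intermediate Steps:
Mul(Add(Add(-251093, -246878), Function('T')(-442)), Pow(Add(191147, Function('u')(Function('k')(-22))), -1)) = Mul(Add(Add(-251093, -246878), Mul(-337, Pow(-442, -1))), Pow(Add(191147, -7), -1)) = Mul(Add(-497971, Mul(-337, Rational(-1, 442))), Pow(191140, -1)) = Mul(Add(-497971, Rational(337, 442)), Rational(1, 191140)) = Mul(Rational(-220102845, 442), Rational(1, 191140)) = Rational(-44020569, 16896776)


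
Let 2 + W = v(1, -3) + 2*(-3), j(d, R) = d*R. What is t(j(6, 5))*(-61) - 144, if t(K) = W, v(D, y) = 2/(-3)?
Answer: 1154/3 ≈ 384.67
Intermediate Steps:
v(D, y) = -2/3 (v(D, y) = 2*(-1/3) = -2/3)
j(d, R) = R*d
W = -26/3 (W = -2 + (-2/3 + 2*(-3)) = -2 + (-2/3 - 6) = -2 - 20/3 = -26/3 ≈ -8.6667)
t(K) = -26/3
t(j(6, 5))*(-61) - 144 = -26/3*(-61) - 144 = 1586/3 - 144 = 1154/3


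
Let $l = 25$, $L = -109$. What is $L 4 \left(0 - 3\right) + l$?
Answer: $1333$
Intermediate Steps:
$L 4 \left(0 - 3\right) + l = - 109 \cdot 4 \left(0 - 3\right) + 25 = - 109 \cdot 4 \left(-3\right) + 25 = \left(-109\right) \left(-12\right) + 25 = 1308 + 25 = 1333$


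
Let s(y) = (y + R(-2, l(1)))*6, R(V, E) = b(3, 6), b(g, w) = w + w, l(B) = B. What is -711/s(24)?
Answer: -79/24 ≈ -3.2917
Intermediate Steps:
b(g, w) = 2*w
R(V, E) = 12 (R(V, E) = 2*6 = 12)
s(y) = 72 + 6*y (s(y) = (y + 12)*6 = (12 + y)*6 = 72 + 6*y)
-711/s(24) = -711/(72 + 6*24) = -711/(72 + 144) = -711/216 = -711*1/216 = -79/24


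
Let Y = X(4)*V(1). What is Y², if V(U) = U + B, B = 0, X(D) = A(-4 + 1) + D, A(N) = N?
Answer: 1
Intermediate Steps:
X(D) = -3 + D (X(D) = (-4 + 1) + D = -3 + D)
V(U) = U (V(U) = U + 0 = U)
Y = 1 (Y = (-3 + 4)*1 = 1*1 = 1)
Y² = 1² = 1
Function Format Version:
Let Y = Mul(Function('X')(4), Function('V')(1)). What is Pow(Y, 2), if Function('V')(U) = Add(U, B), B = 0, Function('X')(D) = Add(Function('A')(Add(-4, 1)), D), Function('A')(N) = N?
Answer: 1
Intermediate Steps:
Function('X')(D) = Add(-3, D) (Function('X')(D) = Add(Add(-4, 1), D) = Add(-3, D))
Function('V')(U) = U (Function('V')(U) = Add(U, 0) = U)
Y = 1 (Y = Mul(Add(-3, 4), 1) = Mul(1, 1) = 1)
Pow(Y, 2) = Pow(1, 2) = 1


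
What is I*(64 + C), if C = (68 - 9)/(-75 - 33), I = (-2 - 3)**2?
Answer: 171325/108 ≈ 1586.3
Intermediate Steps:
I = 25 (I = (-5)**2 = 25)
C = -59/108 (C = 59/(-108) = 59*(-1/108) = -59/108 ≈ -0.54630)
I*(64 + C) = 25*(64 - 59/108) = 25*(6853/108) = 171325/108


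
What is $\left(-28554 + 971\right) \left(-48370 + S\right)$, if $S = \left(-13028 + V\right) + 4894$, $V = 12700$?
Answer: $1208245732$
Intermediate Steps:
$S = 4566$ ($S = \left(-13028 + 12700\right) + 4894 = -328 + 4894 = 4566$)
$\left(-28554 + 971\right) \left(-48370 + S\right) = \left(-28554 + 971\right) \left(-48370 + 4566\right) = \left(-27583\right) \left(-43804\right) = 1208245732$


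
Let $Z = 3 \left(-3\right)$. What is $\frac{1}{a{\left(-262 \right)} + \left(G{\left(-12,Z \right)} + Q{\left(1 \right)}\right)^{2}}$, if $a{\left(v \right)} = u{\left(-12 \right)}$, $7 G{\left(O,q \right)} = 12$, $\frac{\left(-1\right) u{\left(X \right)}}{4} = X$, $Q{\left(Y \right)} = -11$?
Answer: $\frac{49}{6577} \approx 0.0074502$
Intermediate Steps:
$Z = -9$
$u{\left(X \right)} = - 4 X$
$G{\left(O,q \right)} = \frac{12}{7}$ ($G{\left(O,q \right)} = \frac{1}{7} \cdot 12 = \frac{12}{7}$)
$a{\left(v \right)} = 48$ ($a{\left(v \right)} = \left(-4\right) \left(-12\right) = 48$)
$\frac{1}{a{\left(-262 \right)} + \left(G{\left(-12,Z \right)} + Q{\left(1 \right)}\right)^{2}} = \frac{1}{48 + \left(\frac{12}{7} - 11\right)^{2}} = \frac{1}{48 + \left(- \frac{65}{7}\right)^{2}} = \frac{1}{48 + \frac{4225}{49}} = \frac{1}{\frac{6577}{49}} = \frac{49}{6577}$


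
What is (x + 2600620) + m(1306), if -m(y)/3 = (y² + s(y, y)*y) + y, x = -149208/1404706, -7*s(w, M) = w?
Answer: -8796644550730/4916471 ≈ -1.7892e+6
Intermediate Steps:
s(w, M) = -w/7
x = -74604/702353 (x = -149208*1/1404706 = -74604/702353 ≈ -0.10622)
m(y) = -3*y - 18*y²/7 (m(y) = -3*((y² + (-y/7)*y) + y) = -3*((y² - y²/7) + y) = -3*(6*y²/7 + y) = -3*(y + 6*y²/7) = -3*y - 18*y²/7)
(x + 2600620) + m(1306) = (-74604/702353 + 2600620) - 3/7*1306*(7 + 6*1306) = 1826553184256/702353 - 3/7*1306*(7 + 7836) = 1826553184256/702353 - 3/7*1306*7843 = 1826553184256/702353 - 30728874/7 = -8796644550730/4916471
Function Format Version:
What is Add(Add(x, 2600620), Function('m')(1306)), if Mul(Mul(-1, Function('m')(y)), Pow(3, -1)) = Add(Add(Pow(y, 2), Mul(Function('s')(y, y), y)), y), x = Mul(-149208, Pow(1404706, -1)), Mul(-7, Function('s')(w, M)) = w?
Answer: Rational(-8796644550730, 4916471) ≈ -1.7892e+6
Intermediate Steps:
Function('s')(w, M) = Mul(Rational(-1, 7), w)
x = Rational(-74604, 702353) (x = Mul(-149208, Rational(1, 1404706)) = Rational(-74604, 702353) ≈ -0.10622)
Function('m')(y) = Add(Mul(-3, y), Mul(Rational(-18, 7), Pow(y, 2))) (Function('m')(y) = Mul(-3, Add(Add(Pow(y, 2), Mul(Mul(Rational(-1, 7), y), y)), y)) = Mul(-3, Add(Add(Pow(y, 2), Mul(Rational(-1, 7), Pow(y, 2))), y)) = Mul(-3, Add(Mul(Rational(6, 7), Pow(y, 2)), y)) = Mul(-3, Add(y, Mul(Rational(6, 7), Pow(y, 2)))) = Add(Mul(-3, y), Mul(Rational(-18, 7), Pow(y, 2))))
Add(Add(x, 2600620), Function('m')(1306)) = Add(Add(Rational(-74604, 702353), 2600620), Mul(Rational(-3, 7), 1306, Add(7, Mul(6, 1306)))) = Add(Rational(1826553184256, 702353), Mul(Rational(-3, 7), 1306, Add(7, 7836))) = Add(Rational(1826553184256, 702353), Mul(Rational(-3, 7), 1306, 7843)) = Add(Rational(1826553184256, 702353), Rational(-30728874, 7)) = Rational(-8796644550730, 4916471)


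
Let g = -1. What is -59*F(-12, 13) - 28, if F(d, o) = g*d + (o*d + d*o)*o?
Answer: 238568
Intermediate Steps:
F(d, o) = -d + 2*d*o² (F(d, o) = -d + (o*d + d*o)*o = -d + (d*o + d*o)*o = -d + (2*d*o)*o = -d + 2*d*o²)
-59*F(-12, 13) - 28 = -(-708)*(-1 + 2*13²) - 28 = -(-708)*(-1 + 2*169) - 28 = -(-708)*(-1 + 338) - 28 = -(-708)*337 - 28 = -59*(-4044) - 28 = 238596 - 28 = 238568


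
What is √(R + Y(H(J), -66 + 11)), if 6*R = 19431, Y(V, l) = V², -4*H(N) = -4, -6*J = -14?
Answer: √12958/2 ≈ 56.917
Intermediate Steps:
J = 7/3 (J = -⅙*(-14) = 7/3 ≈ 2.3333)
H(N) = 1 (H(N) = -¼*(-4) = 1)
R = 6477/2 (R = (⅙)*19431 = 6477/2 ≈ 3238.5)
√(R + Y(H(J), -66 + 11)) = √(6477/2 + 1²) = √(6477/2 + 1) = √(6479/2) = √12958/2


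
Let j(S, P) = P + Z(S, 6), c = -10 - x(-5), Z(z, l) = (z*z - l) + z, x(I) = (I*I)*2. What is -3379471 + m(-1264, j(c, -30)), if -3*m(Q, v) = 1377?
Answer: -3379930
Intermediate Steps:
x(I) = 2*I² (x(I) = I²*2 = 2*I²)
Z(z, l) = z + z² - l (Z(z, l) = (z² - l) + z = z + z² - l)
c = -60 (c = -10 - 2*(-5)² = -10 - 2*25 = -10 - 1*50 = -10 - 50 = -60)
j(S, P) = -6 + P + S + S² (j(S, P) = P + (S + S² - 1*6) = P + (S + S² - 6) = P + (-6 + S + S²) = -6 + P + S + S²)
m(Q, v) = -459 (m(Q, v) = -⅓*1377 = -459)
-3379471 + m(-1264, j(c, -30)) = -3379471 - 459 = -3379930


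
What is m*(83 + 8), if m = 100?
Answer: 9100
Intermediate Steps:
m*(83 + 8) = 100*(83 + 8) = 100*91 = 9100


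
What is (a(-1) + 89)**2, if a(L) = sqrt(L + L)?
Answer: (89 + I*sqrt(2))**2 ≈ 7919.0 + 251.73*I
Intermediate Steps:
a(L) = sqrt(2)*sqrt(L) (a(L) = sqrt(2*L) = sqrt(2)*sqrt(L))
(a(-1) + 89)**2 = (sqrt(2)*sqrt(-1) + 89)**2 = (sqrt(2)*I + 89)**2 = (I*sqrt(2) + 89)**2 = (89 + I*sqrt(2))**2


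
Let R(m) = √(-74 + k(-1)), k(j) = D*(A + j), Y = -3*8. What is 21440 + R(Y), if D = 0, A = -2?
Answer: 21440 + I*√74 ≈ 21440.0 + 8.6023*I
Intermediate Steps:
Y = -24
k(j) = 0 (k(j) = 0*(-2 + j) = 0)
R(m) = I*√74 (R(m) = √(-74 + 0) = √(-74) = I*√74)
21440 + R(Y) = 21440 + I*√74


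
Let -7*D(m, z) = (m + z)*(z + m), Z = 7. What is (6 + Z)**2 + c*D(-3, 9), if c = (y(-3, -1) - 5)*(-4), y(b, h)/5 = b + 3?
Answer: 463/7 ≈ 66.143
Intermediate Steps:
y(b, h) = 15 + 5*b (y(b, h) = 5*(b + 3) = 5*(3 + b) = 15 + 5*b)
D(m, z) = -(m + z)**2/7 (D(m, z) = -(m + z)*(z + m)/7 = -(m + z)*(m + z)/7 = -(m + z)**2/7)
c = 20 (c = ((15 + 5*(-3)) - 5)*(-4) = ((15 - 15) - 5)*(-4) = (0 - 5)*(-4) = -5*(-4) = 20)
(6 + Z)**2 + c*D(-3, 9) = (6 + 7)**2 + 20*(-(-3 + 9)**2/7) = 13**2 + 20*(-1/7*6**2) = 169 + 20*(-1/7*36) = 169 + 20*(-36/7) = 169 - 720/7 = 463/7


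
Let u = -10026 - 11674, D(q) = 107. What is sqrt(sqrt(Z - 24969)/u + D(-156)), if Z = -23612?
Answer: sqrt(503852300 - 217*I*sqrt(48581))/2170 ≈ 10.344 - 0.00049097*I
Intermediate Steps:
u = -21700
sqrt(sqrt(Z - 24969)/u + D(-156)) = sqrt(sqrt(-23612 - 24969)/(-21700) + 107) = sqrt(sqrt(-48581)*(-1/21700) + 107) = sqrt((I*sqrt(48581))*(-1/21700) + 107) = sqrt(-I*sqrt(48581)/21700 + 107) = sqrt(107 - I*sqrt(48581)/21700)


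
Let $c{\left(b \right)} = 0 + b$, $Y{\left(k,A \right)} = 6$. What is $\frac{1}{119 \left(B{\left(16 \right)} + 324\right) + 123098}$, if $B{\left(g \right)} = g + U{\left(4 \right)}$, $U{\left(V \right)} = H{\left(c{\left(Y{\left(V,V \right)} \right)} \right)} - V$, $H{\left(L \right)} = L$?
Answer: $\frac{1}{163796} \approx 6.1052 \cdot 10^{-6}$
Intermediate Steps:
$c{\left(b \right)} = b$
$U{\left(V \right)} = 6 - V$
$B{\left(g \right)} = 2 + g$ ($B{\left(g \right)} = g + \left(6 - 4\right) = g + 2 = 2 + g$)
$\frac{1}{119 \left(B{\left(16 \right)} + 324\right) + 123098} = \frac{1}{119 \left(\left(2 + 16\right) + 324\right) + 123098} = \frac{1}{119 \left(18 + 324\right) + 123098} = \frac{1}{119 \cdot 342 + 123098} = \frac{1}{40698 + 123098} = \frac{1}{163796}$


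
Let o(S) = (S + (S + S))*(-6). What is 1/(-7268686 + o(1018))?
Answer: -1/7287010 ≈ -1.3723e-7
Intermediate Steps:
o(S) = -18*S (o(S) = (S + 2*S)*(-6) = (3*S)*(-6) = -18*S)
1/(-7268686 + o(1018)) = 1/(-7268686 - 18*1018) = 1/(-7268686 - 18324) = 1/(-7287010) = -1/7287010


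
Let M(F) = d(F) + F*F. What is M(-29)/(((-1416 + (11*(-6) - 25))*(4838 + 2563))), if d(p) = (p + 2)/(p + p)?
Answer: -48805/646891806 ≈ -7.5445e-5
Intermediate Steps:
d(p) = (2 + p)/(2*p) (d(p) = (2 + p)/((2*p)) = (2 + p)*(1/(2*p)) = (2 + p)/(2*p))
M(F) = F² + (2 + F)/(2*F) (M(F) = (2 + F)/(2*F) + F*F = (2 + F)/(2*F) + F² = F² + (2 + F)/(2*F))
M(-29)/(((-1416 + (11*(-6) - 25))*(4838 + 2563))) = ((1 + (-29)³ + (½)*(-29))/(-29))/(((-1416 + (11*(-6) - 25))*(4838 + 2563))) = (-(1 - 24389 - 29/2)/29)/(((-1416 + (-66 - 25))*7401)) = (-1/29*(-48805/2))/(((-1416 - 91)*7401)) = 48805/(58*((-1507*7401))) = (48805/58)/(-11153307) = (48805/58)*(-1/11153307) = -48805/646891806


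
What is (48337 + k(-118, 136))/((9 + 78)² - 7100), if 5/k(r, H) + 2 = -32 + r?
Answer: 7347219/71288 ≈ 103.06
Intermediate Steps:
k(r, H) = 5/(-34 + r) (k(r, H) = 5/(-2 + (-32 + r)) = 5/(-34 + r))
(48337 + k(-118, 136))/((9 + 78)² - 7100) = (48337 + 5/(-34 - 118))/((9 + 78)² - 7100) = (48337 + 5/(-152))/(87² - 7100) = (48337 + 5*(-1/152))/(7569 - 7100) = (48337 - 5/152)/469 = (7347219/152)*(1/469) = 7347219/71288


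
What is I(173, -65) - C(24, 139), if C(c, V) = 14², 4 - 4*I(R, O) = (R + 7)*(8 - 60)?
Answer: 2145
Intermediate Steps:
I(R, O) = 92 + 13*R (I(R, O) = 1 - (R + 7)*(8 - 60)/4 = 1 - (7 + R)*(-52)/4 = 1 - (-364 - 52*R)/4 = 1 + (91 + 13*R) = 92 + 13*R)
C(c, V) = 196
I(173, -65) - C(24, 139) = (92 + 13*173) - 1*196 = (92 + 2249) - 196 = 2341 - 196 = 2145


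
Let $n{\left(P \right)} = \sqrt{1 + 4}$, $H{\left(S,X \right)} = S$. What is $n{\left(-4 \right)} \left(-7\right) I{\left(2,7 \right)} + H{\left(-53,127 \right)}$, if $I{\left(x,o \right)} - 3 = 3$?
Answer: $-53 - 42 \sqrt{5} \approx -146.91$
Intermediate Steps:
$I{\left(x,o \right)} = 6$ ($I{\left(x,o \right)} = 3 + 3 = 6$)
$n{\left(P \right)} = \sqrt{5}$
$n{\left(-4 \right)} \left(-7\right) I{\left(2,7 \right)} + H{\left(-53,127 \right)} = \sqrt{5} \left(-7\right) 6 - 53 = - 7 \sqrt{5} \cdot 6 - 53 = - 42 \sqrt{5} - 53 = -53 - 42 \sqrt{5}$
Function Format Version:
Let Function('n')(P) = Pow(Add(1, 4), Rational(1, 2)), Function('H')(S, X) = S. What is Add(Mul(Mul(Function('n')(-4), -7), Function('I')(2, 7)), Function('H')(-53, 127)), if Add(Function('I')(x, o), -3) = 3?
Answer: Add(-53, Mul(-42, Pow(5, Rational(1, 2)))) ≈ -146.91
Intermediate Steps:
Function('I')(x, o) = 6 (Function('I')(x, o) = Add(3, 3) = 6)
Function('n')(P) = Pow(5, Rational(1, 2))
Add(Mul(Mul(Function('n')(-4), -7), Function('I')(2, 7)), Function('H')(-53, 127)) = Add(Mul(Mul(Pow(5, Rational(1, 2)), -7), 6), -53) = Add(Mul(Mul(-7, Pow(5, Rational(1, 2))), 6), -53) = Add(Mul(-42, Pow(5, Rational(1, 2))), -53) = Add(-53, Mul(-42, Pow(5, Rational(1, 2))))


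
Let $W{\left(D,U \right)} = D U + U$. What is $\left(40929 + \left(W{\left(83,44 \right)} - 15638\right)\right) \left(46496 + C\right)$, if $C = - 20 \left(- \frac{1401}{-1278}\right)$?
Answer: $\frac{286941675286}{213} \approx 1.3471 \cdot 10^{9}$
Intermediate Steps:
$W{\left(D,U \right)} = U + D U$
$C = - \frac{4670}{213}$ ($C = - 20 \left(\left(-1401\right) \left(- \frac{1}{1278}\right)\right) = \left(-20\right) \frac{467}{426} = - \frac{4670}{213} \approx -21.925$)
$\left(40929 + \left(W{\left(83,44 \right)} - 15638\right)\right) \left(46496 + C\right) = \left(40929 + \left(44 \left(1 + 83\right) - 15638\right)\right) \left(46496 - \frac{4670}{213}\right) = \left(40929 + \left(44 \cdot 84 - 15638\right)\right) \frac{9898978}{213} = \left(40929 + \left(3696 - 15638\right)\right) \frac{9898978}{213} = \left(40929 - 11942\right) \frac{9898978}{213} = 28987 \cdot \frac{9898978}{213} = \frac{286941675286}{213}$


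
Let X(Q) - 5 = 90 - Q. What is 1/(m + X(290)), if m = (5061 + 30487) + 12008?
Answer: 1/47361 ≈ 2.1114e-5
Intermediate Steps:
X(Q) = 95 - Q (X(Q) = 5 + (90 - Q) = 95 - Q)
m = 47556 (m = 35548 + 12008 = 47556)
1/(m + X(290)) = 1/(47556 + (95 - 1*290)) = 1/(47556 + (95 - 290)) = 1/(47556 - 195) = 1/47361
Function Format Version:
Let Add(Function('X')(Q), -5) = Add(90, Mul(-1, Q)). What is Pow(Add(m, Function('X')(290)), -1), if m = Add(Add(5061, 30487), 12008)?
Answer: Rational(1, 47361) ≈ 2.1114e-5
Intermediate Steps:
Function('X')(Q) = Add(95, Mul(-1, Q)) (Function('X')(Q) = Add(5, Add(90, Mul(-1, Q))) = Add(95, Mul(-1, Q)))
m = 47556 (m = Add(35548, 12008) = 47556)
Pow(Add(m, Function('X')(290)), -1) = Pow(Add(47556, Add(95, Mul(-1, 290))), -1) = Pow(Add(47556, Add(95, -290)), -1) = Pow(Add(47556, -195), -1) = Pow(47361, -1) = Rational(1, 47361)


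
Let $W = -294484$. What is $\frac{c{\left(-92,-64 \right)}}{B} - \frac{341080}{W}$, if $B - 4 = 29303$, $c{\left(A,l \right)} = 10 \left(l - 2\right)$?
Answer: $\frac{816806010}{719203549} \approx 1.1357$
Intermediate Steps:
$c{\left(A,l \right)} = -20 + 10 l$ ($c{\left(A,l \right)} = 10 \left(-2 + l\right) = -20 + 10 l$)
$B = 29307$ ($B = 4 + 29303 = 29307$)
$\frac{c{\left(-92,-64 \right)}}{B} - \frac{341080}{W} = \frac{-20 + 10 \left(-64\right)}{29307} - \frac{341080}{-294484} = \left(-20 - 640\right) \frac{1}{29307} - - \frac{85270}{73621} = \left(-660\right) \frac{1}{29307} + \frac{85270}{73621} = - \frac{220}{9769} + \frac{85270}{73621} = \frac{816806010}{719203549}$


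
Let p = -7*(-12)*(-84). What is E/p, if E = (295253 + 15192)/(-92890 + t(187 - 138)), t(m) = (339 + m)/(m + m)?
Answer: 310445/655403904 ≈ 0.00047367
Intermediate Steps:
p = -7056 (p = 84*(-84) = -7056)
t(m) = (339 + m)/(2*m) (t(m) = (339 + m)/((2*m)) = (339 + m)*(1/(2*m)) = (339 + m)/(2*m))
E = -15211805/4551416 (E = (295253 + 15192)/(-92890 + (339 + (187 - 138))/(2*(187 - 138))) = 310445/(-92890 + (½)*(339 + 49)/49) = 310445/(-92890 + (½)*(1/49)*388) = 310445/(-92890 + 194/49) = 310445/(-4551416/49) = 310445*(-49/4551416) = -15211805/4551416 ≈ -3.3422)
E/p = -15211805/4551416/(-7056) = -15211805/4551416*(-1/7056) = 310445/655403904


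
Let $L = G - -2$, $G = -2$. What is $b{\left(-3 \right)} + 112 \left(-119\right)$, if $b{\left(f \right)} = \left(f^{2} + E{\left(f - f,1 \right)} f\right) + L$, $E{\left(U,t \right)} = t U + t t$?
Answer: $-13322$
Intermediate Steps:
$E{\left(U,t \right)} = t^{2} + U t$ ($E{\left(U,t \right)} = U t + t^{2} = t^{2} + U t$)
$L = 0$ ($L = -2 - -2 = -2 + 2 = 0$)
$b{\left(f \right)} = f + f^{2}$ ($b{\left(f \right)} = \left(f^{2} + 1 \left(\left(f - f\right) + 1\right) f\right) + 0 = \left(f^{2} + 1 \left(0 + 1\right) f\right) + 0 = \left(f^{2} + 1 \cdot 1 f\right) + 0 = \left(f^{2} + 1 f\right) + 0 = \left(f^{2} + f\right) + 0 = \left(f + f^{2}\right) + 0 = f + f^{2}$)
$b{\left(-3 \right)} + 112 \left(-119\right) = - 3 \left(1 - 3\right) + 112 \left(-119\right) = \left(-3\right) \left(-2\right) - 13328 = 6 - 13328 = -13322$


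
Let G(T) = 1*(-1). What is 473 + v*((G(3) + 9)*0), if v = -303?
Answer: 473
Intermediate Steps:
G(T) = -1
473 + v*((G(3) + 9)*0) = 473 - 303*(-1 + 9)*0 = 473 - 2424*0 = 473 - 303*0 = 473 + 0 = 473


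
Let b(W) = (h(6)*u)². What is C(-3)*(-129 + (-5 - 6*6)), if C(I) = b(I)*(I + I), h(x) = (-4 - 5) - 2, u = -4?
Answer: 1974720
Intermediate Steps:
h(x) = -11 (h(x) = -9 - 2 = -11)
b(W) = 1936 (b(W) = (-11*(-4))² = 44² = 1936)
C(I) = 3872*I (C(I) = 1936*(I + I) = 1936*(2*I) = 3872*I)
C(-3)*(-129 + (-5 - 6*6)) = (3872*(-3))*(-129 + (-5 - 6*6)) = -11616*(-129 + (-5 - 36)) = -11616*(-129 - 41) = -11616*(-170) = 1974720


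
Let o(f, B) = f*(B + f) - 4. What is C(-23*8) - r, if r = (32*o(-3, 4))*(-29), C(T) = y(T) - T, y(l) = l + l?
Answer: -6680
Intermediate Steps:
o(f, B) = -4 + f*(B + f)
y(l) = 2*l
C(T) = T (C(T) = 2*T - T = T)
r = 6496 (r = (32*(-4 + (-3)**2 + 4*(-3)))*(-29) = (32*(-4 + 9 - 12))*(-29) = (32*(-7))*(-29) = -224*(-29) = 6496)
C(-23*8) - r = -23*8 - 1*6496 = -184 - 6496 = -6680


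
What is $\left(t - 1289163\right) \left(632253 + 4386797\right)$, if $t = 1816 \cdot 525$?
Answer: $-1685211285150$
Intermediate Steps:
$t = 953400$
$\left(t - 1289163\right) \left(632253 + 4386797\right) = \left(953400 - 1289163\right) \left(632253 + 4386797\right) = \left(-335763\right) 5019050 = -1685211285150$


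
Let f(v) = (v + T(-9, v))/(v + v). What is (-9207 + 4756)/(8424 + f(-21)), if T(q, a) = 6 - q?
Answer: -31157/58969 ≈ -0.52836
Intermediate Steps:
f(v) = (15 + v)/(2*v) (f(v) = (v + (6 - 1*(-9)))/(v + v) = (v + (6 + 9))/((2*v)) = (v + 15)*(1/(2*v)) = (15 + v)*(1/(2*v)) = (15 + v)/(2*v))
(-9207 + 4756)/(8424 + f(-21)) = (-9207 + 4756)/(8424 + (½)*(15 - 21)/(-21)) = -4451/(8424 + (½)*(-1/21)*(-6)) = -4451/(8424 + ⅐) = -4451/58969/7 = -4451*7/58969 = -31157/58969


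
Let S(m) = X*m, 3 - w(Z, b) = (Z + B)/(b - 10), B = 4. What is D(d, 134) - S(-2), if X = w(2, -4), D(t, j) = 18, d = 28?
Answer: 174/7 ≈ 24.857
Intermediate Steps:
w(Z, b) = 3 - (4 + Z)/(-10 + b) (w(Z, b) = 3 - (Z + 4)/(b - 10) = 3 - (4 + Z)/(-10 + b))
X = 24/7 (X = (-34 - 1*2 + 3*(-4))/(-10 - 4) = (-34 - 2 - 12)/(-14) = -1/14*(-48) = 24/7 ≈ 3.4286)
S(m) = 24*m/7
D(d, 134) - S(-2) = 18 - 24*(-2)/7 = 18 - 1*(-48/7) = 18 + 48/7 = 174/7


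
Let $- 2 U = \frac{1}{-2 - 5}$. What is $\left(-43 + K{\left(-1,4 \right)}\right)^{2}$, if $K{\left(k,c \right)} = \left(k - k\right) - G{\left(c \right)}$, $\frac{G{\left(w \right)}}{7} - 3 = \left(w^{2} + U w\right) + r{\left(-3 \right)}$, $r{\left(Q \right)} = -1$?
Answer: $29241$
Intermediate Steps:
$U = \frac{1}{14}$ ($U = - \frac{1}{2 \left(-2 - 5\right)} = - \frac{1}{2 \left(-7\right)} = \left(- \frac{1}{2}\right) \left(- \frac{1}{7}\right) = \frac{1}{14} \approx 0.071429$)
$G{\left(w \right)} = 14 + \frac{w}{2} + 7 w^{2}$ ($G{\left(w \right)} = 21 + 7 \left(\left(w^{2} + \frac{w}{14}\right) - 1\right) = 21 + 7 \left(-1 + w^{2} + \frac{w}{14}\right) = 21 + \left(-7 + \frac{w}{2} + 7 w^{2}\right) = 14 + \frac{w}{2} + 7 w^{2}$)
$K{\left(k,c \right)} = -14 - 7 c^{2} - \frac{c}{2}$ ($K{\left(k,c \right)} = \left(k - k\right) - \left(14 + \frac{c}{2} + 7 c^{2}\right) = 0 - \left(14 + \frac{c}{2} + 7 c^{2}\right) = -14 - 7 c^{2} - \frac{c}{2}$)
$\left(-43 + K{\left(-1,4 \right)}\right)^{2} = \left(-43 - \left(16 + 112\right)\right)^{2} = \left(-43 - 128\right)^{2} = \left(-171\right)^{2} = 29241$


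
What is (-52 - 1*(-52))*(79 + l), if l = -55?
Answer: 0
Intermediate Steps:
(-52 - 1*(-52))*(79 + l) = (-52 - 1*(-52))*(79 - 55) = (-52 + 52)*24 = 0*24 = 0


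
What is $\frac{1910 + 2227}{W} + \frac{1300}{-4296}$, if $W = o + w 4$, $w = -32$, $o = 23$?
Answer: $- \frac{213203}{5370} \approx -39.703$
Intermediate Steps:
$W = -105$ ($W = 23 - 128 = -105$)
$\frac{1910 + 2227}{W} + \frac{1300}{-4296} = \frac{1910 + 2227}{-105} + \frac{1300}{-4296} = 4137 \left(- \frac{1}{105}\right) + 1300 \left(- \frac{1}{4296}\right) = - \frac{197}{5} - \frac{325}{1074} = - \frac{213203}{5370}$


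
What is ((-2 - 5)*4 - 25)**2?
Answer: 2809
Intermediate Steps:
((-2 - 5)*4 - 25)**2 = (-7*4 - 25)**2 = (-28 - 25)**2 = (-53)**2 = 2809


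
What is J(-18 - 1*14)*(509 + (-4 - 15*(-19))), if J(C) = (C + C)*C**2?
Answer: -51773440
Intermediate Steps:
J(C) = 2*C**3 (J(C) = (2*C)*C**2 = 2*C**3)
J(-18 - 1*14)*(509 + (-4 - 15*(-19))) = (2*(-18 - 1*14)**3)*(509 + (-4 - 15*(-19))) = (2*(-18 - 14)**3)*(509 + (-4 + 285)) = (2*(-32)**3)*(509 + 281) = (2*(-32768))*790 = -65536*790 = -51773440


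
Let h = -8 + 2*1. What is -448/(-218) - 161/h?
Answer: 18893/654 ≈ 28.888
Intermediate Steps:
h = -6 (h = -8 + 2 = -6)
-448/(-218) - 161/h = -448/(-218) - 161/(-6) = -448*(-1/218) - 161*(-⅙) = 224/109 + 161/6 = 18893/654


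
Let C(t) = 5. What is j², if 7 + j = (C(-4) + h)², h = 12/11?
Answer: 13264164/14641 ≈ 905.96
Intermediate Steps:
h = 12/11 (h = 12*(1/11) = 12/11 ≈ 1.0909)
j = 3642/121 (j = -7 + (5 + 12/11)² = -7 + (67/11)² = -7 + 4489/121 = 3642/121 ≈ 30.099)
j² = (3642/121)² = 13264164/14641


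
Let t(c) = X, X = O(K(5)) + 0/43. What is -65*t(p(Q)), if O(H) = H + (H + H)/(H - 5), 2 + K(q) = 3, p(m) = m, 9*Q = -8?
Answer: -65/2 ≈ -32.500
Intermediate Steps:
Q = -8/9 (Q = (⅑)*(-8) = -8/9 ≈ -0.88889)
K(q) = 1 (K(q) = -2 + 3 = 1)
O(H) = H + 2*H/(-5 + H) (O(H) = H + (2*H)/(-5 + H) = H + 2*H/(-5 + H))
X = ½ (X = 1*(-3 + 1)/(-5 + 1) + 0/43 = 1*(-2)/(-4) + 0*(1/43) = 1*(-¼)*(-2) + 0 = ½ + 0 = ½ ≈ 0.50000)
t(c) = ½
-65*t(p(Q)) = -65*½ = -65/2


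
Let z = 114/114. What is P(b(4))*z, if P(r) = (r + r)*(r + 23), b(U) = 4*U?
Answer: 1248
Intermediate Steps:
z = 1 (z = 114*(1/114) = 1)
P(r) = 2*r*(23 + r) (P(r) = (2*r)*(23 + r) = 2*r*(23 + r))
P(b(4))*z = (2*(4*4)*(23 + 4*4))*1 = (2*16*(23 + 16))*1 = (2*16*39)*1 = 1248*1 = 1248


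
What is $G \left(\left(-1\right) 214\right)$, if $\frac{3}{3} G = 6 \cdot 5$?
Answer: $-6420$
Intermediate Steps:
$G = 30$ ($G = 6 \cdot 5 = 30$)
$G \left(\left(-1\right) 214\right) = 30 \left(\left(-1\right) 214\right) = 30 \left(-214\right) = -6420$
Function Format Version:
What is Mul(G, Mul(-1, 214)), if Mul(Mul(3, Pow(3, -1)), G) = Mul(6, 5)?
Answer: -6420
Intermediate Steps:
G = 30 (G = Mul(6, 5) = 30)
Mul(G, Mul(-1, 214)) = Mul(30, Mul(-1, 214)) = Mul(30, -214) = -6420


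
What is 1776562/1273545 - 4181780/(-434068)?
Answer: 1524208431079/138201282765 ≈ 11.029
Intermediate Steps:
1776562/1273545 - 4181780/(-434068) = 1776562*(1/1273545) - 4181780*(-1/434068) = 1776562/1273545 + 1045445/108517 = 1524208431079/138201282765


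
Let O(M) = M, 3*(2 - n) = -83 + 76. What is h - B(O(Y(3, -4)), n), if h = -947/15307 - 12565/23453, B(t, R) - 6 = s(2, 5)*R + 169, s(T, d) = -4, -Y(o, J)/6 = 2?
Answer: -170448295921/1076985213 ≈ -158.26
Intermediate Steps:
Y(o, J) = -12 (Y(o, J) = -6*2 = -12)
n = 13/3 (n = 2 - (-83 + 76)/3 = 2 - ⅓*(-7) = 2 + 7/3 = 13/3 ≈ 4.3333)
B(t, R) = 175 - 4*R (B(t, R) = 6 + (-4*R + 169) = 6 + (169 - 4*R) = 175 - 4*R)
h = -214542446/358995071 (h = -947*1/15307 - 12565*1/23453 = -947/15307 - 12565/23453 = -214542446/358995071 ≈ -0.59762)
h - B(O(Y(3, -4)), n) = -214542446/358995071 - (175 - 4*13/3) = -214542446/358995071 - (175 - 52/3) = -214542446/358995071 - 1*473/3 = -214542446/358995071 - 473/3 = -170448295921/1076985213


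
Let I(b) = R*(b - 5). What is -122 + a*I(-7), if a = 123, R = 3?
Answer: -4550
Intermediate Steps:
I(b) = -15 + 3*b (I(b) = 3*(b - 5) = 3*(-5 + b) = -15 + 3*b)
-122 + a*I(-7) = -122 + 123*(-15 + 3*(-7)) = -122 + 123*(-15 - 21) = -122 + 123*(-36) = -122 - 4428 = -4550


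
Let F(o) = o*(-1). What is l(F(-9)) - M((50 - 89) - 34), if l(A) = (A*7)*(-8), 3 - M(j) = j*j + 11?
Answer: 4833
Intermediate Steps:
M(j) = -8 - j² (M(j) = 3 - (j*j + 11) = 3 - (j² + 11) = 3 - (11 + j²) = 3 + (-11 - j²) = -8 - j²)
F(o) = -o
l(A) = -56*A (l(A) = (7*A)*(-8) = -56*A)
l(F(-9)) - M((50 - 89) - 34) = -(-56)*(-9) - (-8 - ((50 - 89) - 34)²) = -56*9 - (-8 - (-39 - 34)²) = -504 - (-8 - 1*(-73)²) = -504 - (-8 - 1*5329) = -504 - (-8 - 5329) = -504 - 1*(-5337) = -504 + 5337 = 4833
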